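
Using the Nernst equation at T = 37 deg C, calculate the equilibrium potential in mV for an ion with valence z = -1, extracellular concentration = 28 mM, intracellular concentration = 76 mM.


E = (RT/(zF)) * ln(C_out/C_in)
T = 37 + 273.15 = 310.15 K
E = (8.314 * 310.15 / (-1 * 96485)) * ln(28/76)
E = 26.69 mV


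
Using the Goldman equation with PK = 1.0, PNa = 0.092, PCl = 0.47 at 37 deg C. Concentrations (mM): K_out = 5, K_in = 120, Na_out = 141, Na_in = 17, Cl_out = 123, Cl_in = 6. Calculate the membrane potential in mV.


Vm = (RT/F)*ln((PK*Ko + PNa*Nao + PCl*Cli)/(PK*Ki + PNa*Nai + PCl*Clo))
Numer = 20.792, Denom = 179.374
Vm = -57.59 mV


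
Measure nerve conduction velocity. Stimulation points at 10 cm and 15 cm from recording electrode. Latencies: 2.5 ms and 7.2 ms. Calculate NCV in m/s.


Distance = (15 - 10) / 100 = 0.05 m
dt = (7.2 - 2.5) / 1000 = 0.0047 s
NCV = dist / dt = 10.64 m/s


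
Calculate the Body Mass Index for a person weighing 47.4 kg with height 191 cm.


BMI = weight / height^2
height = 191 cm = 1.91 m
BMI = 47.4 / 1.91^2
BMI = 12.99 kg/m^2


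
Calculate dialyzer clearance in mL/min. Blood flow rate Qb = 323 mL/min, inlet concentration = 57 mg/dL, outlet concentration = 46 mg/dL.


K = Qb * (Cb_in - Cb_out) / Cb_in
K = 323 * (57 - 46) / 57
K = 62.33 mL/min


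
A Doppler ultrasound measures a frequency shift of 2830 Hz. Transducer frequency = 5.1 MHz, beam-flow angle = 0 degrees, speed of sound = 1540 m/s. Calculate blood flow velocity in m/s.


v = fd * c / (2 * f0 * cos(theta))
v = 2830 * 1540 / (2 * 5.1000e+06 * cos(0))
v = 0.4273 m/s


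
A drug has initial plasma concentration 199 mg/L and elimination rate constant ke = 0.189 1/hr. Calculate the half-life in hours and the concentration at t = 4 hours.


t_half = ln(2) / ke = 0.693147 / 0.189 = 3.667 hr
C(t) = C0 * exp(-ke*t) = 199 * exp(-0.189*4)
C(4) = 93.44 mg/L


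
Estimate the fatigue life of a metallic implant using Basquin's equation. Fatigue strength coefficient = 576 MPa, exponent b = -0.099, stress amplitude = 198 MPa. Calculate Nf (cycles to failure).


sigma_a = sigma_f' * (2Nf)^b
2Nf = (sigma_a/sigma_f')^(1/b)
2Nf = (198/576)^(1/-0.099)
2Nf = 48352.296
Nf = 2.418e+04


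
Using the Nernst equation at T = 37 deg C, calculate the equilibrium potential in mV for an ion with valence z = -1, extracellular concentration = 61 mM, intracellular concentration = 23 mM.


E = (RT/(zF)) * ln(C_out/C_in)
T = 37 + 273.15 = 310.15 K
E = (8.314 * 310.15 / (-1 * 96485)) * ln(61/23)
E = -26.07 mV


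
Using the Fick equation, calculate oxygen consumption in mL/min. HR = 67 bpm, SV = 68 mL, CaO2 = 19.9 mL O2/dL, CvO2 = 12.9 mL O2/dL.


CO = HR*SV = 67*68/1000 = 4.556 L/min
a-v O2 diff = 19.9 - 12.9 = 7 mL/dL
VO2 = CO * (CaO2-CvO2) * 10 dL/L
VO2 = 4.556 * 7 * 10
VO2 = 318.9 mL/min


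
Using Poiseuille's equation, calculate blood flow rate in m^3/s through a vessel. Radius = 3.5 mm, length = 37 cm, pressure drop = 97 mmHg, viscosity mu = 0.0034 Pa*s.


Q = pi*r^4*dP / (8*mu*L)
r = 0.0035 m, L = 0.37 m
dP = 97 mmHg = 12932.234 Pa
Q = 6.0579e-04 m^3/s


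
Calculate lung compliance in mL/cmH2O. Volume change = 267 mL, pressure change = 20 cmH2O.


C = dV / dP
C = 267 / 20
C = 13.35 mL/cmH2O


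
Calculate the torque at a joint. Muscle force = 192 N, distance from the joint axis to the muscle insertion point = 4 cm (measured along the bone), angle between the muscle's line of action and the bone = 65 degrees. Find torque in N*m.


Torque = F * d * sin(theta)   (moment arm = d*sin(theta))
d = 4 cm = 0.04 m
Torque = 192 * 0.04 * sin(65)
Torque = 6.96 N*m


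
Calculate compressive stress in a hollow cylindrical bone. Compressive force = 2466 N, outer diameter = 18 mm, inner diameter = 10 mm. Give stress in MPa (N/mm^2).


A = pi*(r_o^2 - r_i^2)
r_o = 9 mm, r_i = 5 mm
A = 175.929 mm^2
sigma = F/A = 2466 / 175.929
sigma = 14.02 MPa


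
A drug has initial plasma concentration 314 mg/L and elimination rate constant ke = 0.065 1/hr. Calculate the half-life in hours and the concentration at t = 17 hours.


t_half = ln(2) / ke = 0.693147 / 0.065 = 10.66 hr
C(t) = C0 * exp(-ke*t) = 314 * exp(-0.065*17)
C(17) = 104 mg/L


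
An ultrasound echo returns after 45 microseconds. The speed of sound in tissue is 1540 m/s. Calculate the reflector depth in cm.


depth = c * t / 2
t = 45 us = 4.5000e-05 s
depth = 1540 * 4.5000e-05 / 2
depth = 0.03465 m = 3.465 cm


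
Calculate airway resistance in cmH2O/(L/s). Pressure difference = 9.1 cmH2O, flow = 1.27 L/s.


R = dP / flow
R = 9.1 / 1.27
R = 7.165 cmH2O/(L/s)


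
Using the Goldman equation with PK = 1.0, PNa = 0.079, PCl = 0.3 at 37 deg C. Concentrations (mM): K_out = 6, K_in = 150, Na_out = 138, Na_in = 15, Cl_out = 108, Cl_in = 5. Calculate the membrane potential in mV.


Vm = (RT/F)*ln((PK*Ko + PNa*Nao + PCl*Cli)/(PK*Ki + PNa*Nai + PCl*Clo))
Numer = 18.402, Denom = 183.585
Vm = -61.47 mV


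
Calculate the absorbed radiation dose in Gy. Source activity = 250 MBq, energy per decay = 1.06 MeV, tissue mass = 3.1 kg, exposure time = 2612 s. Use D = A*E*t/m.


A = 250 MBq = 2.5000e+08 Bq
E = 1.06 MeV = 1.69812e-13 J
D = A*E*t/m = 2.5000e+08*1.69812e-13*2612/3.1
D = 0.03577 Gy


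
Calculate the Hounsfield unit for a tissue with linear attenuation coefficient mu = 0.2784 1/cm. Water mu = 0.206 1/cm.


HU = ((mu_tissue - mu_water) / mu_water) * 1000
HU = ((0.2784 - 0.206) / 0.206) * 1000
HU = 351.5


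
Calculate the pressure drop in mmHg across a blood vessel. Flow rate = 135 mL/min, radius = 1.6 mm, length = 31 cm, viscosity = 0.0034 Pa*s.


dP = 8*mu*L*Q / (pi*r^4)
Q = 135 mL/min = 2.25e-06 m^3/s
dP = 921.474 Pa = 921.474 / 133.322 mmHg = 6.912 mmHg


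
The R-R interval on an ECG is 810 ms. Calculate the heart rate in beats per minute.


HR = 60 / RR_interval(s)
RR = 810 ms = 0.81 s
HR = 60 / 0.81 = 74.07 bpm


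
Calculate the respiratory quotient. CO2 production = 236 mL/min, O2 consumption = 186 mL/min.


RQ = VCO2 / VO2
RQ = 236 / 186
RQ = 1.269


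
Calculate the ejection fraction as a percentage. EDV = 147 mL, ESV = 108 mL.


SV = EDV - ESV = 147 - 108 = 39 mL
EF = SV/EDV * 100 = 39/147 * 100
EF = 26.53%


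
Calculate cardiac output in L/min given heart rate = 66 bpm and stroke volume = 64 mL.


CO = HR * SV
CO = 66 * 64 / 1000
CO = 4.224 L/min


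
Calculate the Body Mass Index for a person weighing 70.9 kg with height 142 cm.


BMI = weight / height^2
height = 142 cm = 1.42 m
BMI = 70.9 / 1.42^2
BMI = 35.16 kg/m^2


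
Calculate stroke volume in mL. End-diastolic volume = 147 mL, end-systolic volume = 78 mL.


SV = EDV - ESV
SV = 147 - 78
SV = 69 mL


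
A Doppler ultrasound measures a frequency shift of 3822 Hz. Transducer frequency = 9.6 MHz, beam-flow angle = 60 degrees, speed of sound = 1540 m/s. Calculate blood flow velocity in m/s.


v = fd * c / (2 * f0 * cos(theta))
v = 3822 * 1540 / (2 * 9.6000e+06 * cos(60))
v = 0.6131 m/s


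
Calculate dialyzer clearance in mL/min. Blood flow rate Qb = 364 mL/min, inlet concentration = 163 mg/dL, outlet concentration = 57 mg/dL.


K = Qb * (Cb_in - Cb_out) / Cb_in
K = 364 * (163 - 57) / 163
K = 236.7 mL/min


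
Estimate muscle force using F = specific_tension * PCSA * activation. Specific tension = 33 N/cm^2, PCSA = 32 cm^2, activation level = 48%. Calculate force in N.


F = sigma * PCSA * activation
F = 33 * 32 * 0.48
F = 506.9 N


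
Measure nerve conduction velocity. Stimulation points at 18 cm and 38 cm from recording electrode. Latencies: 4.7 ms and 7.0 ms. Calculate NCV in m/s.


Distance = (38 - 18) / 100 = 0.2 m
dt = (7.0 - 4.7) / 1000 = 0.0023 s
NCV = dist / dt = 86.96 m/s


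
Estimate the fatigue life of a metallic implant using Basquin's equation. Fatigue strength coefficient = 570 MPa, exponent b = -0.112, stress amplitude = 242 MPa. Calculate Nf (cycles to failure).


sigma_a = sigma_f' * (2Nf)^b
2Nf = (sigma_a/sigma_f')^(1/b)
2Nf = (242/570)^(1/-0.112)
2Nf = 2098.7453
Nf = 1049


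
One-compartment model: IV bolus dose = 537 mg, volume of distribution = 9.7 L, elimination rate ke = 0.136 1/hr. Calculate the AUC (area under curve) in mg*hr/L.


C0 = Dose/Vd = 537/9.7 = 55.3608 mg/L
AUC = C0/ke = 55.3608/0.136
AUC = 407.1 mg*hr/L


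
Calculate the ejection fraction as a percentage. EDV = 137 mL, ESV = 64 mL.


SV = EDV - ESV = 137 - 64 = 73 mL
EF = SV/EDV * 100 = 73/137 * 100
EF = 53.28%


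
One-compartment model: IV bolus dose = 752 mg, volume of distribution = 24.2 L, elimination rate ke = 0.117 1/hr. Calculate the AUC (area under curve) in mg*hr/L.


C0 = Dose/Vd = 752/24.2 = 31.0744 mg/L
AUC = C0/ke = 31.0744/0.117
AUC = 265.6 mg*hr/L


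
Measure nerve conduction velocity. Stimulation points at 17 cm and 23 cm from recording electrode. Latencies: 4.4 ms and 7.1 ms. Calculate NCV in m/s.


Distance = (23 - 17) / 100 = 0.06 m
dt = (7.1 - 4.4) / 1000 = 0.0027 s
NCV = dist / dt = 22.22 m/s


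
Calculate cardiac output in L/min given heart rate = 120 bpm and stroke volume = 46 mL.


CO = HR * SV
CO = 120 * 46 / 1000
CO = 5.52 L/min


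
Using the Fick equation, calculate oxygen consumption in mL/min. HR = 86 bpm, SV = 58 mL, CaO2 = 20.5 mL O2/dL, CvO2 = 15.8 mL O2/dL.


CO = HR*SV = 86*58/1000 = 4.988 L/min
a-v O2 diff = 20.5 - 15.8 = 4.7 mL/dL
VO2 = CO * (CaO2-CvO2) * 10 dL/L
VO2 = 4.988 * 4.7 * 10
VO2 = 234.4 mL/min


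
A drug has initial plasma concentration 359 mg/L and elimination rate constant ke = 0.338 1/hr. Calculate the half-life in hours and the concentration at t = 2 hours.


t_half = ln(2) / ke = 0.693147 / 0.338 = 2.051 hr
C(t) = C0 * exp(-ke*t) = 359 * exp(-0.338*2)
C(2) = 182.6 mg/L


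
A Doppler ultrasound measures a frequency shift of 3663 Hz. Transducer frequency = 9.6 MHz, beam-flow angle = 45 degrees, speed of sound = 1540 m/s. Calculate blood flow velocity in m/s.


v = fd * c / (2 * f0 * cos(theta))
v = 3663 * 1540 / (2 * 9.6000e+06 * cos(45))
v = 0.4155 m/s


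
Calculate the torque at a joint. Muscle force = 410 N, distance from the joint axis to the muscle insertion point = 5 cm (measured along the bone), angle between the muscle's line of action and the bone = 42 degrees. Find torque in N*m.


Torque = F * d * sin(theta)   (moment arm = d*sin(theta))
d = 5 cm = 0.05 m
Torque = 410 * 0.05 * sin(42)
Torque = 13.72 N*m


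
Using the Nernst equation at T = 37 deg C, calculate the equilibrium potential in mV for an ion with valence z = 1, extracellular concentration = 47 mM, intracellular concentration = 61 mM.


E = (RT/(zF)) * ln(C_out/C_in)
T = 37 + 273.15 = 310.15 K
E = (8.314 * 310.15 / (1 * 96485)) * ln(47/61)
E = -6.968 mV


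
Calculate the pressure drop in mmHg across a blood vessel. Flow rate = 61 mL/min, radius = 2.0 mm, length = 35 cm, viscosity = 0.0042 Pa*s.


dP = 8*mu*L*Q / (pi*r^4)
Q = 61 mL/min = 1.01667e-06 m^3/s
dP = 237.858 Pa = 237.858 / 133.322 mmHg = 1.784 mmHg


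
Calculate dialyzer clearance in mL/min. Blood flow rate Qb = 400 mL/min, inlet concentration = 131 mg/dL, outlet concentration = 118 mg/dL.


K = Qb * (Cb_in - Cb_out) / Cb_in
K = 400 * (131 - 118) / 131
K = 39.69 mL/min


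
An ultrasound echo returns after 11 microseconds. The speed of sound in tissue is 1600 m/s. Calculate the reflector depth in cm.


depth = c * t / 2
t = 11 us = 1.1000e-05 s
depth = 1600 * 1.1000e-05 / 2
depth = 0.0088 m = 0.88 cm


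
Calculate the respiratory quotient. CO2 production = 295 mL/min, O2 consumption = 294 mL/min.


RQ = VCO2 / VO2
RQ = 295 / 294
RQ = 1.003


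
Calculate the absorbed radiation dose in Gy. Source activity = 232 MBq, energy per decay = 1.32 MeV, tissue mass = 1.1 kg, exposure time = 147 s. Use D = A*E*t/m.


A = 232 MBq = 2.3200e+08 Bq
E = 1.32 MeV = 2.11464e-13 J
D = A*E*t/m = 2.3200e+08*2.11464e-13*147/1.1
D = 0.006556 Gy


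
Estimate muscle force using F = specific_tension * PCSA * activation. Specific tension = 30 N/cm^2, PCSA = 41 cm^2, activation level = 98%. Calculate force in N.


F = sigma * PCSA * activation
F = 30 * 41 * 0.98
F = 1205 N


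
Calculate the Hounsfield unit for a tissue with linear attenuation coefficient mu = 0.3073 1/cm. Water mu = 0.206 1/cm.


HU = ((mu_tissue - mu_water) / mu_water) * 1000
HU = ((0.3073 - 0.206) / 0.206) * 1000
HU = 491.7


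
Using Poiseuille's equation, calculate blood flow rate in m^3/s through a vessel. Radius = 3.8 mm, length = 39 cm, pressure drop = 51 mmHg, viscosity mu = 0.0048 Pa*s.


Q = pi*r^4*dP / (8*mu*L)
r = 0.0038 m, L = 0.39 m
dP = 51 mmHg = 6799.422 Pa
Q = 2.9741e-04 m^3/s


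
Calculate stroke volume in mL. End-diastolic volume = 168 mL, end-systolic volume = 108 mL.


SV = EDV - ESV
SV = 168 - 108
SV = 60 mL


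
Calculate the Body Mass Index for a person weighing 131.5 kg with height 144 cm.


BMI = weight / height^2
height = 144 cm = 1.44 m
BMI = 131.5 / 1.44^2
BMI = 63.42 kg/m^2


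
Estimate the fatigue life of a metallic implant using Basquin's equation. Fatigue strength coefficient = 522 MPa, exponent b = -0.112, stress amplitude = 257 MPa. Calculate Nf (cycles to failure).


sigma_a = sigma_f' * (2Nf)^b
2Nf = (sigma_a/sigma_f')^(1/b)
2Nf = (257/522)^(1/-0.112)
2Nf = 559.31334
Nf = 279.7


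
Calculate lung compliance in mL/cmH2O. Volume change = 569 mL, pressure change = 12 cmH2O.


C = dV / dP
C = 569 / 12
C = 47.42 mL/cmH2O


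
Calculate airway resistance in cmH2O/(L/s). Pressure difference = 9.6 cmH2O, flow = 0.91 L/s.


R = dP / flow
R = 9.6 / 0.91
R = 10.55 cmH2O/(L/s)


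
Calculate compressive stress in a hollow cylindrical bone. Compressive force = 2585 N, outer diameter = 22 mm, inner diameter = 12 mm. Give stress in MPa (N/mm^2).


A = pi*(r_o^2 - r_i^2)
r_o = 11 mm, r_i = 6 mm
A = 267.035 mm^2
sigma = F/A = 2585 / 267.035
sigma = 9.68 MPa


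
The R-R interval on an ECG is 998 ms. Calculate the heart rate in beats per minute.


HR = 60 / RR_interval(s)
RR = 998 ms = 0.998 s
HR = 60 / 0.998 = 60.12 bpm


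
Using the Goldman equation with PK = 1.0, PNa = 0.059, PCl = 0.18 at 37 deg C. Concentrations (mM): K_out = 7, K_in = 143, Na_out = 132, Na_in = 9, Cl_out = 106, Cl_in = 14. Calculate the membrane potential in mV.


Vm = (RT/F)*ln((PK*Ko + PNa*Nao + PCl*Cli)/(PK*Ki + PNa*Nai + PCl*Clo))
Numer = 17.308, Denom = 162.611
Vm = -59.87 mV


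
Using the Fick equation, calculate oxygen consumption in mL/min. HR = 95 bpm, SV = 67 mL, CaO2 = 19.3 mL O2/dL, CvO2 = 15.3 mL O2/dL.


CO = HR*SV = 95*67/1000 = 6.365 L/min
a-v O2 diff = 19.3 - 15.3 = 4 mL/dL
VO2 = CO * (CaO2-CvO2) * 10 dL/L
VO2 = 6.365 * 4 * 10
VO2 = 254.6 mL/min


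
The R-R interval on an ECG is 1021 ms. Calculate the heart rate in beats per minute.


HR = 60 / RR_interval(s)
RR = 1021 ms = 1.021 s
HR = 60 / 1.021 = 58.77 bpm


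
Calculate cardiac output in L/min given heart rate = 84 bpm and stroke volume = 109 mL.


CO = HR * SV
CO = 84 * 109 / 1000
CO = 9.156 L/min


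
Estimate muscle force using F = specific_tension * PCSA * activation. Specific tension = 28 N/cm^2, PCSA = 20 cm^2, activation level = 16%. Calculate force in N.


F = sigma * PCSA * activation
F = 28 * 20 * 0.16
F = 89.6 N


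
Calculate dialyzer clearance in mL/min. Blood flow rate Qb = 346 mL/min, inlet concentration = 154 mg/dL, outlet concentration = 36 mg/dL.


K = Qb * (Cb_in - Cb_out) / Cb_in
K = 346 * (154 - 36) / 154
K = 265.1 mL/min


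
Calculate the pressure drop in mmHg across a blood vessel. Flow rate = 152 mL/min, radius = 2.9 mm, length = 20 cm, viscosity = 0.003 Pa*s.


dP = 8*mu*L*Q / (pi*r^4)
Q = 152 mL/min = 2.53333e-06 m^3/s
dP = 54.7257 Pa = 54.7257 / 133.322 mmHg = 0.4105 mmHg


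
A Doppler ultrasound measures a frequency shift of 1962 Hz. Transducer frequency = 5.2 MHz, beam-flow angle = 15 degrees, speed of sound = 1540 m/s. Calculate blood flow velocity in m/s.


v = fd * c / (2 * f0 * cos(theta))
v = 1962 * 1540 / (2 * 5.2000e+06 * cos(15))
v = 0.3008 m/s


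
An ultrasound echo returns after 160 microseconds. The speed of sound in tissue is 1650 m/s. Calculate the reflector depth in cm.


depth = c * t / 2
t = 160 us = 1.6000e-04 s
depth = 1650 * 1.6000e-04 / 2
depth = 0.132 m = 13.2 cm


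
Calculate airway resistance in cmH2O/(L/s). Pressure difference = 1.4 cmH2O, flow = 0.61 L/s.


R = dP / flow
R = 1.4 / 0.61
R = 2.295 cmH2O/(L/s)


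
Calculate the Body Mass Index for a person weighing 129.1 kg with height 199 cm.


BMI = weight / height^2
height = 199 cm = 1.99 m
BMI = 129.1 / 1.99^2
BMI = 32.6 kg/m^2


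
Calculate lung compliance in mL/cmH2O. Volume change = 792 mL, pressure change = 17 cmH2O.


C = dV / dP
C = 792 / 17
C = 46.59 mL/cmH2O


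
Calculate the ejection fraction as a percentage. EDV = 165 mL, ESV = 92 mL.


SV = EDV - ESV = 165 - 92 = 73 mL
EF = SV/EDV * 100 = 73/165 * 100
EF = 44.24%


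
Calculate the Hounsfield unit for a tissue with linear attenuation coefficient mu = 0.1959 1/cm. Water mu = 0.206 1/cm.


HU = ((mu_tissue - mu_water) / mu_water) * 1000
HU = ((0.1959 - 0.206) / 0.206) * 1000
HU = -49.03


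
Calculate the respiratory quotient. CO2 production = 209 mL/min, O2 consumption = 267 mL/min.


RQ = VCO2 / VO2
RQ = 209 / 267
RQ = 0.7828


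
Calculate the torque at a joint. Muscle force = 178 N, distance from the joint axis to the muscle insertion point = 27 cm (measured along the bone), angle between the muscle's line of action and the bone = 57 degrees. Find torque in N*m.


Torque = F * d * sin(theta)   (moment arm = d*sin(theta))
d = 27 cm = 0.27 m
Torque = 178 * 0.27 * sin(57)
Torque = 40.31 N*m


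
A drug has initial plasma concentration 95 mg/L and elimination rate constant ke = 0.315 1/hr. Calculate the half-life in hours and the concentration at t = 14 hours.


t_half = ln(2) / ke = 0.693147 / 0.315 = 2.2 hr
C(t) = C0 * exp(-ke*t) = 95 * exp(-0.315*14)
C(14) = 1.155 mg/L


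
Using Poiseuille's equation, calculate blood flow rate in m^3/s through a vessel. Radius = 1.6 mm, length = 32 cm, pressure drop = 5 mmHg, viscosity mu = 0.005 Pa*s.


Q = pi*r^4*dP / (8*mu*L)
r = 0.0016 m, L = 0.32 m
dP = 5 mmHg = 666.61 Pa
Q = 1.0722e-06 m^3/s


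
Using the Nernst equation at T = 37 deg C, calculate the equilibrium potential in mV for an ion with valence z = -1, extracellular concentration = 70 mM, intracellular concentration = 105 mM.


E = (RT/(zF)) * ln(C_out/C_in)
T = 37 + 273.15 = 310.15 K
E = (8.314 * 310.15 / (-1 * 96485)) * ln(70/105)
E = 10.84 mV


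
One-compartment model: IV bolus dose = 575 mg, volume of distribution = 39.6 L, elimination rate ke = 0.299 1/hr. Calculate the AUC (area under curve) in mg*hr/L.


C0 = Dose/Vd = 575/39.6 = 14.5202 mg/L
AUC = C0/ke = 14.5202/0.299
AUC = 48.56 mg*hr/L


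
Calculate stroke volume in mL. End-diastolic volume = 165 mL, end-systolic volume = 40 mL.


SV = EDV - ESV
SV = 165 - 40
SV = 125 mL


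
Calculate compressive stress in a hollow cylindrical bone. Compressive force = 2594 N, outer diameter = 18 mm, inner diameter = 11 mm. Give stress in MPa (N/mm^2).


A = pi*(r_o^2 - r_i^2)
r_o = 9 mm, r_i = 5.5 mm
A = 159.436 mm^2
sigma = F/A = 2594 / 159.436
sigma = 16.27 MPa


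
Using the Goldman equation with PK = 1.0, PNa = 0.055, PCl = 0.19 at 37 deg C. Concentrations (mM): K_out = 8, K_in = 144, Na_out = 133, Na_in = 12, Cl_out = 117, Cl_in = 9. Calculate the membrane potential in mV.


Vm = (RT/F)*ln((PK*Ko + PNa*Nao + PCl*Cli)/(PK*Ki + PNa*Nai + PCl*Clo))
Numer = 17.025, Denom = 166.89
Vm = -61 mV


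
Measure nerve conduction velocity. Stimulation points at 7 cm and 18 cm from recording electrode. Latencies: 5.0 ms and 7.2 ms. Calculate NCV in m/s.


Distance = (18 - 7) / 100 = 0.11 m
dt = (7.2 - 5.0) / 1000 = 0.0022 s
NCV = dist / dt = 50 m/s


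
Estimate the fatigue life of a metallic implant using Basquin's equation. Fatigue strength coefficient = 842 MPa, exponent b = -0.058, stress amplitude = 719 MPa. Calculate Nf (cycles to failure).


sigma_a = sigma_f' * (2Nf)^b
2Nf = (sigma_a/sigma_f')^(1/b)
2Nf = (719/842)^(1/-0.058)
2Nf = 15.221904
Nf = 7.611


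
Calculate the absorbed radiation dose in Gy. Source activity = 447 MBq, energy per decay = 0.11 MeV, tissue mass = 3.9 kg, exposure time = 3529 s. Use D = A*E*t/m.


A = 447 MBq = 4.4700e+08 Bq
E = 0.11 MeV = 1.7622e-14 J
D = A*E*t/m = 4.4700e+08*1.7622e-14*3529/3.9
D = 0.007128 Gy


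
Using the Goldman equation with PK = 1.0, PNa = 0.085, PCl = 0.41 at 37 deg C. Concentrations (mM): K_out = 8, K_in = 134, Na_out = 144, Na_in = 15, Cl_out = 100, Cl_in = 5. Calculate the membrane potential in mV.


Vm = (RT/F)*ln((PK*Ko + PNa*Nao + PCl*Cli)/(PK*Ki + PNa*Nai + PCl*Clo))
Numer = 22.29, Denom = 176.275
Vm = -55.27 mV


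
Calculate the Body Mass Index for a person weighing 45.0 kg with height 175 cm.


BMI = weight / height^2
height = 175 cm = 1.75 m
BMI = 45.0 / 1.75^2
BMI = 14.69 kg/m^2


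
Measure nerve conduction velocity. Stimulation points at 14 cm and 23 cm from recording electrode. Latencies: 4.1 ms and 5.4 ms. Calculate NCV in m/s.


Distance = (23 - 14) / 100 = 0.09 m
dt = (5.4 - 4.1) / 1000 = 0.0013 s
NCV = dist / dt = 69.23 m/s


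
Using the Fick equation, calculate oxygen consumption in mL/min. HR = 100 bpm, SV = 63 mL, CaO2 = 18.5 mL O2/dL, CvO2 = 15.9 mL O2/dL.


CO = HR*SV = 100*63/1000 = 6.3 L/min
a-v O2 diff = 18.5 - 15.9 = 2.6 mL/dL
VO2 = CO * (CaO2-CvO2) * 10 dL/L
VO2 = 6.3 * 2.6 * 10
VO2 = 163.8 mL/min


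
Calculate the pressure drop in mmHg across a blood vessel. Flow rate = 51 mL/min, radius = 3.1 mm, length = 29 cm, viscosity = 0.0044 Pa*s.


dP = 8*mu*L*Q / (pi*r^4)
Q = 51 mL/min = 8.5e-07 m^3/s
dP = 29.9063 Pa = 29.9063 / 133.322 mmHg = 0.2243 mmHg


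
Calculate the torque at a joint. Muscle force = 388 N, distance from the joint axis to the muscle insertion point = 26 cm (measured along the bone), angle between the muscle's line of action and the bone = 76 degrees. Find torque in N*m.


Torque = F * d * sin(theta)   (moment arm = d*sin(theta))
d = 26 cm = 0.26 m
Torque = 388 * 0.26 * sin(76)
Torque = 97.88 N*m


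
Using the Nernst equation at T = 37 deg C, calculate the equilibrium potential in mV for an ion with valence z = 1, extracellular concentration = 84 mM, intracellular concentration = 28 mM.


E = (RT/(zF)) * ln(C_out/C_in)
T = 37 + 273.15 = 310.15 K
E = (8.314 * 310.15 / (1 * 96485)) * ln(84/28)
E = 29.36 mV


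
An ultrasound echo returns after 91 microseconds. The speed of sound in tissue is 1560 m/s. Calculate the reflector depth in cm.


depth = c * t / 2
t = 91 us = 9.1000e-05 s
depth = 1560 * 9.1000e-05 / 2
depth = 0.07098 m = 7.098 cm


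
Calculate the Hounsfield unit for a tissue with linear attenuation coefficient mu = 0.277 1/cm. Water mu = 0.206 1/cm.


HU = ((mu_tissue - mu_water) / mu_water) * 1000
HU = ((0.277 - 0.206) / 0.206) * 1000
HU = 344.7


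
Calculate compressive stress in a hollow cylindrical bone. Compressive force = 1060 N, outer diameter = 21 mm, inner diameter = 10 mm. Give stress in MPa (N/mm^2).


A = pi*(r_o^2 - r_i^2)
r_o = 10.5 mm, r_i = 5 mm
A = 267.821 mm^2
sigma = F/A = 1060 / 267.821
sigma = 3.958 MPa


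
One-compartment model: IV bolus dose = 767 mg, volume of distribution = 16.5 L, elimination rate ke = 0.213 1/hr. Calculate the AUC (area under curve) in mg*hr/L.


C0 = Dose/Vd = 767/16.5 = 46.4848 mg/L
AUC = C0/ke = 46.4848/0.213
AUC = 218.2 mg*hr/L


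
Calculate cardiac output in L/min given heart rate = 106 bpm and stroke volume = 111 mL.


CO = HR * SV
CO = 106 * 111 / 1000
CO = 11.77 L/min


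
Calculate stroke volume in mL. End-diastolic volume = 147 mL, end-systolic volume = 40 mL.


SV = EDV - ESV
SV = 147 - 40
SV = 107 mL


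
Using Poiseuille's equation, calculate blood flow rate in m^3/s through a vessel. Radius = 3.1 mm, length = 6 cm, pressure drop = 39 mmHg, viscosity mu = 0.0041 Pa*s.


Q = pi*r^4*dP / (8*mu*L)
r = 0.0031 m, L = 0.06 m
dP = 39 mmHg = 5199.558 Pa
Q = 7.6655e-04 m^3/s


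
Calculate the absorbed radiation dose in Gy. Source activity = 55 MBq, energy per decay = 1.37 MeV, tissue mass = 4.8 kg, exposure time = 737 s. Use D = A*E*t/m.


A = 55 MBq = 5.5000e+07 Bq
E = 1.37 MeV = 2.19474e-13 J
D = A*E*t/m = 5.5000e+07*2.19474e-13*737/4.8
D = 0.001853 Gy


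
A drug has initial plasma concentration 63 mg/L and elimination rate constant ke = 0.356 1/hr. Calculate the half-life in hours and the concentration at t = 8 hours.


t_half = ln(2) / ke = 0.693147 / 0.356 = 1.947 hr
C(t) = C0 * exp(-ke*t) = 63 * exp(-0.356*8)
C(8) = 3.651 mg/L


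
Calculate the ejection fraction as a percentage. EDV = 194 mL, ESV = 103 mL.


SV = EDV - ESV = 194 - 103 = 91 mL
EF = SV/EDV * 100 = 91/194 * 100
EF = 46.91%


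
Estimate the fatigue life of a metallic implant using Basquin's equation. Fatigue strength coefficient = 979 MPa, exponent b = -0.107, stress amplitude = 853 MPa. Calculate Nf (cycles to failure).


sigma_a = sigma_f' * (2Nf)^b
2Nf = (sigma_a/sigma_f')^(1/b)
2Nf = (853/979)^(1/-0.107)
2Nf = 3.6240409
Nf = 1.812


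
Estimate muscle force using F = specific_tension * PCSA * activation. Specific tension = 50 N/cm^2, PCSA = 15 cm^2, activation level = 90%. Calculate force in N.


F = sigma * PCSA * activation
F = 50 * 15 * 0.9
F = 675 N


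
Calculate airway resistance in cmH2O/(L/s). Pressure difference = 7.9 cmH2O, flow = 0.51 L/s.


R = dP / flow
R = 7.9 / 0.51
R = 15.49 cmH2O/(L/s)


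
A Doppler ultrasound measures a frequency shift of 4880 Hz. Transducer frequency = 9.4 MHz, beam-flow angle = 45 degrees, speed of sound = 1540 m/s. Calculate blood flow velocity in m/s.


v = fd * c / (2 * f0 * cos(theta))
v = 4880 * 1540 / (2 * 9.4000e+06 * cos(45))
v = 0.5653 m/s


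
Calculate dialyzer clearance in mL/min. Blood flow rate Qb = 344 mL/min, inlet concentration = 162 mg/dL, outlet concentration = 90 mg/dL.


K = Qb * (Cb_in - Cb_out) / Cb_in
K = 344 * (162 - 90) / 162
K = 152.9 mL/min


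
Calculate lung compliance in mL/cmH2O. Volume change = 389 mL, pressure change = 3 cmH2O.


C = dV / dP
C = 389 / 3
C = 129.7 mL/cmH2O


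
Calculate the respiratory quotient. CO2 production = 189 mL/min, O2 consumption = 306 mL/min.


RQ = VCO2 / VO2
RQ = 189 / 306
RQ = 0.6176


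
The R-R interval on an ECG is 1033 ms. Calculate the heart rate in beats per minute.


HR = 60 / RR_interval(s)
RR = 1033 ms = 1.033 s
HR = 60 / 1.033 = 58.08 bpm


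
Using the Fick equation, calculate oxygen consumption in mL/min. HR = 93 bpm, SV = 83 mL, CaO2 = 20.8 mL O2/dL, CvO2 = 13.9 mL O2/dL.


CO = HR*SV = 93*83/1000 = 7.719 L/min
a-v O2 diff = 20.8 - 13.9 = 6.9 mL/dL
VO2 = CO * (CaO2-CvO2) * 10 dL/L
VO2 = 7.719 * 6.9 * 10
VO2 = 532.6 mL/min


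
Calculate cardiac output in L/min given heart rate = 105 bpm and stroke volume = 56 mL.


CO = HR * SV
CO = 105 * 56 / 1000
CO = 5.88 L/min


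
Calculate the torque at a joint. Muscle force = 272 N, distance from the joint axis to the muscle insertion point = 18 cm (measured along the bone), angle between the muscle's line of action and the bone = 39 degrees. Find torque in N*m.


Torque = F * d * sin(theta)   (moment arm = d*sin(theta))
d = 18 cm = 0.18 m
Torque = 272 * 0.18 * sin(39)
Torque = 30.81 N*m


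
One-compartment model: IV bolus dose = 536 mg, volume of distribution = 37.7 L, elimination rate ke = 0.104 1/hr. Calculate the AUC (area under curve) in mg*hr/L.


C0 = Dose/Vd = 536/37.7 = 14.2175 mg/L
AUC = C0/ke = 14.2175/0.104
AUC = 136.7 mg*hr/L


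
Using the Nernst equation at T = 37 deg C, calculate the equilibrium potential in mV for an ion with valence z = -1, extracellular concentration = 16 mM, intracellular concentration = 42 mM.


E = (RT/(zF)) * ln(C_out/C_in)
T = 37 + 273.15 = 310.15 K
E = (8.314 * 310.15 / (-1 * 96485)) * ln(16/42)
E = 25.79 mV


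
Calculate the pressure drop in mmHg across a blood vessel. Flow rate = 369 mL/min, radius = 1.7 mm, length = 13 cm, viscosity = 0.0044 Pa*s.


dP = 8*mu*L*Q / (pi*r^4)
Q = 369 mL/min = 6.15e-06 m^3/s
dP = 1072.55 Pa = 1072.55 / 133.322 mmHg = 8.045 mmHg


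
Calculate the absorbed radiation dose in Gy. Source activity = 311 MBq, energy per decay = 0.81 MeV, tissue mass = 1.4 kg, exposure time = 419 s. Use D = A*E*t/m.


A = 311 MBq = 3.1100e+08 Bq
E = 0.81 MeV = 1.29762e-13 J
D = A*E*t/m = 3.1100e+08*1.29762e-13*419/1.4
D = 0.01208 Gy


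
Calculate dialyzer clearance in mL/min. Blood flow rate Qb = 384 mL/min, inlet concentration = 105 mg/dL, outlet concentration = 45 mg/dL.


K = Qb * (Cb_in - Cb_out) / Cb_in
K = 384 * (105 - 45) / 105
K = 219.4 mL/min


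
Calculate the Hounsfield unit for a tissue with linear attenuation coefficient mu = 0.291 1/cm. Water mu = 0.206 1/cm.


HU = ((mu_tissue - mu_water) / mu_water) * 1000
HU = ((0.291 - 0.206) / 0.206) * 1000
HU = 412.6


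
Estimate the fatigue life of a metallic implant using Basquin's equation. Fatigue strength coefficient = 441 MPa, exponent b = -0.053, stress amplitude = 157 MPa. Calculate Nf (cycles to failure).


sigma_a = sigma_f' * (2Nf)^b
2Nf = (sigma_a/sigma_f')^(1/b)
2Nf = (157/441)^(1/-0.053)
2Nf = 2.9040147e+08
Nf = 1.4520e+08


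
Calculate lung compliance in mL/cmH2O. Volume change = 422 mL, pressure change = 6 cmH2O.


C = dV / dP
C = 422 / 6
C = 70.33 mL/cmH2O


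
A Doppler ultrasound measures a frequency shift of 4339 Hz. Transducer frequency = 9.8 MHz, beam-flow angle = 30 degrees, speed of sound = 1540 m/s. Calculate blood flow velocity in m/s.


v = fd * c / (2 * f0 * cos(theta))
v = 4339 * 1540 / (2 * 9.8000e+06 * cos(30))
v = 0.3937 m/s


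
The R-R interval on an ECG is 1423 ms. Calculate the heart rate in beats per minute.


HR = 60 / RR_interval(s)
RR = 1423 ms = 1.423 s
HR = 60 / 1.423 = 42.16 bpm


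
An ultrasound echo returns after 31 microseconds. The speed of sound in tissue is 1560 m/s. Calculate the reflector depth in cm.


depth = c * t / 2
t = 31 us = 3.1000e-05 s
depth = 1560 * 3.1000e-05 / 2
depth = 0.02418 m = 2.418 cm


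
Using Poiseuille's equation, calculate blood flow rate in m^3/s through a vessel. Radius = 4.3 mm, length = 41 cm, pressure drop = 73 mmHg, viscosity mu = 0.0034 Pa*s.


Q = pi*r^4*dP / (8*mu*L)
r = 0.0043 m, L = 0.41 m
dP = 73 mmHg = 9732.506 Pa
Q = 9.3734e-04 m^3/s


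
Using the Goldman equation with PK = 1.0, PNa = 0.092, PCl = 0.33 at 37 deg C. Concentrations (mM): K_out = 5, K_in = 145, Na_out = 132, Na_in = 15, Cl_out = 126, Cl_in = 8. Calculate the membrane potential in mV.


Vm = (RT/F)*ln((PK*Ko + PNa*Nao + PCl*Cli)/(PK*Ki + PNa*Nai + PCl*Clo))
Numer = 19.784, Denom = 187.96
Vm = -60.17 mV


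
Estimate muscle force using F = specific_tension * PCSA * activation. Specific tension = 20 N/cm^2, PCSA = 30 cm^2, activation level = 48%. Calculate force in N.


F = sigma * PCSA * activation
F = 20 * 30 * 0.48
F = 288 N


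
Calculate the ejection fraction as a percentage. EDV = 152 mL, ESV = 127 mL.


SV = EDV - ESV = 152 - 127 = 25 mL
EF = SV/EDV * 100 = 25/152 * 100
EF = 16.45%


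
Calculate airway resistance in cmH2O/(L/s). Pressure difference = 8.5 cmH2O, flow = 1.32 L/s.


R = dP / flow
R = 8.5 / 1.32
R = 6.439 cmH2O/(L/s)


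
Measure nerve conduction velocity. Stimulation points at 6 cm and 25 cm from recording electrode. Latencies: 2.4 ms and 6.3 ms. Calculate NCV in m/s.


Distance = (25 - 6) / 100 = 0.19 m
dt = (6.3 - 2.4) / 1000 = 0.0039 s
NCV = dist / dt = 48.72 m/s


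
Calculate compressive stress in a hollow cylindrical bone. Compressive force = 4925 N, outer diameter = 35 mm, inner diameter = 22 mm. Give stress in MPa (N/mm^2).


A = pi*(r_o^2 - r_i^2)
r_o = 17.5 mm, r_i = 11 mm
A = 581.98 mm^2
sigma = F/A = 4925 / 581.98
sigma = 8.462 MPa


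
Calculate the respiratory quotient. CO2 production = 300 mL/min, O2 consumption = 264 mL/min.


RQ = VCO2 / VO2
RQ = 300 / 264
RQ = 1.136


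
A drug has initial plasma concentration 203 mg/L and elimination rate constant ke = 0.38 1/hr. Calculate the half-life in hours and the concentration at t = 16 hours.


t_half = ln(2) / ke = 0.693147 / 0.38 = 1.824 hr
C(t) = C0 * exp(-ke*t) = 203 * exp(-0.38*16)
C(16) = 0.4645 mg/L


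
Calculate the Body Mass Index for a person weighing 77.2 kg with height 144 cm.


BMI = weight / height^2
height = 144 cm = 1.44 m
BMI = 77.2 / 1.44^2
BMI = 37.23 kg/m^2


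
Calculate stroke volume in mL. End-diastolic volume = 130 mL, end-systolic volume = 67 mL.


SV = EDV - ESV
SV = 130 - 67
SV = 63 mL


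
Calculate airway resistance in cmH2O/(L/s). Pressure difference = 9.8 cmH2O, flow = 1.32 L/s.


R = dP / flow
R = 9.8 / 1.32
R = 7.424 cmH2O/(L/s)


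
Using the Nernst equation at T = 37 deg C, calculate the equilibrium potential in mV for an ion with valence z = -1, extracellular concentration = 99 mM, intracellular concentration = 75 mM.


E = (RT/(zF)) * ln(C_out/C_in)
T = 37 + 273.15 = 310.15 K
E = (8.314 * 310.15 / (-1 * 96485)) * ln(99/75)
E = -7.42 mV


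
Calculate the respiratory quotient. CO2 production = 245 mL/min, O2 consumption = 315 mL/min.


RQ = VCO2 / VO2
RQ = 245 / 315
RQ = 0.7778


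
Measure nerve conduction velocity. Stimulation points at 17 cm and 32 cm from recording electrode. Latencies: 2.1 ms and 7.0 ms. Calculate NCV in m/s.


Distance = (32 - 17) / 100 = 0.15 m
dt = (7.0 - 2.1) / 1000 = 0.0049 s
NCV = dist / dt = 30.61 m/s


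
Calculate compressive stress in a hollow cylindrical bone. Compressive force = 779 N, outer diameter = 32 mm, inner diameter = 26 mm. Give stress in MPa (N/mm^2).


A = pi*(r_o^2 - r_i^2)
r_o = 16 mm, r_i = 13 mm
A = 273.319 mm^2
sigma = F/A = 779 / 273.319
sigma = 2.85 MPa


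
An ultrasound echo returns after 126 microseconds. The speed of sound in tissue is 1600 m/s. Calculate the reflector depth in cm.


depth = c * t / 2
t = 126 us = 1.2600e-04 s
depth = 1600 * 1.2600e-04 / 2
depth = 0.1008 m = 10.08 cm


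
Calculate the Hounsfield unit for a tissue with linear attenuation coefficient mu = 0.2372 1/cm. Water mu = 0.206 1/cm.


HU = ((mu_tissue - mu_water) / mu_water) * 1000
HU = ((0.2372 - 0.206) / 0.206) * 1000
HU = 151.5


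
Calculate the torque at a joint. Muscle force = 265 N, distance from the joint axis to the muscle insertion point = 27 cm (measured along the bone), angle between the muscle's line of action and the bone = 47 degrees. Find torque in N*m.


Torque = F * d * sin(theta)   (moment arm = d*sin(theta))
d = 27 cm = 0.27 m
Torque = 265 * 0.27 * sin(47)
Torque = 52.33 N*m


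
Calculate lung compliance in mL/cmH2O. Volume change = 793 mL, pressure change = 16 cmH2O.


C = dV / dP
C = 793 / 16
C = 49.56 mL/cmH2O


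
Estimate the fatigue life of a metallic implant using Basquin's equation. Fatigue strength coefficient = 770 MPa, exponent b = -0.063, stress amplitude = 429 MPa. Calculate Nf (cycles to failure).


sigma_a = sigma_f' * (2Nf)^b
2Nf = (sigma_a/sigma_f')^(1/b)
2Nf = (429/770)^(1/-0.063)
2Nf = 10771.513
Nf = 5386


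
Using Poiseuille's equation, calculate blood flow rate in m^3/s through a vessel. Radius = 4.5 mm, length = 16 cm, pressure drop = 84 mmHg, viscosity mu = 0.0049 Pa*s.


Q = pi*r^4*dP / (8*mu*L)
r = 0.0045 m, L = 0.16 m
dP = 84 mmHg = 11199.048 Pa
Q = 0.0023 m^3/s


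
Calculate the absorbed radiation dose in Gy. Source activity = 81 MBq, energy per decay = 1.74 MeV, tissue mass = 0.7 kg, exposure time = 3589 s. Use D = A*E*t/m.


A = 81 MBq = 8.1000e+07 Bq
E = 1.74 MeV = 2.78748e-13 J
D = A*E*t/m = 8.1000e+07*2.78748e-13*3589/0.7
D = 0.1158 Gy


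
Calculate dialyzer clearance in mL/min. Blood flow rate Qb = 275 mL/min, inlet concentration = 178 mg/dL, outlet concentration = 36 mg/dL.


K = Qb * (Cb_in - Cb_out) / Cb_in
K = 275 * (178 - 36) / 178
K = 219.4 mL/min


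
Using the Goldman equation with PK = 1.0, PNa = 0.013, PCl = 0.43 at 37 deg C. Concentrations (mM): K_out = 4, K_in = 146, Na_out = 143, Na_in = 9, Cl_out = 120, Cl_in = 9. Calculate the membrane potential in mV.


Vm = (RT/F)*ln((PK*Ko + PNa*Nao + PCl*Cli)/(PK*Ki + PNa*Nai + PCl*Clo))
Numer = 9.729, Denom = 197.717
Vm = -80.49 mV


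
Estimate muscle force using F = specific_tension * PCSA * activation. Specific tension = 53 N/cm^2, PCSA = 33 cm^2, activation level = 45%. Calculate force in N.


F = sigma * PCSA * activation
F = 53 * 33 * 0.45
F = 787.1 N


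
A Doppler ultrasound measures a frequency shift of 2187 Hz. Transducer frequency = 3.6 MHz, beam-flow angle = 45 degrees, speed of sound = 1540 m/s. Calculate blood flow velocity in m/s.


v = fd * c / (2 * f0 * cos(theta))
v = 2187 * 1540 / (2 * 3.6000e+06 * cos(45))
v = 0.6615 m/s


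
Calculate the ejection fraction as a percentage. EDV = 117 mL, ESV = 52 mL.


SV = EDV - ESV = 117 - 52 = 65 mL
EF = SV/EDV * 100 = 65/117 * 100
EF = 55.56%


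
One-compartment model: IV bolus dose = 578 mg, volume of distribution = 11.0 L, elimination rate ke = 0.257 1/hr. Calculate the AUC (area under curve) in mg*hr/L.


C0 = Dose/Vd = 578/11.0 = 52.5455 mg/L
AUC = C0/ke = 52.5455/0.257
AUC = 204.5 mg*hr/L


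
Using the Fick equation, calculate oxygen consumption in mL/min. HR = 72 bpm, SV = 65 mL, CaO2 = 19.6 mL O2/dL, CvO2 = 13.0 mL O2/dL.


CO = HR*SV = 72*65/1000 = 4.68 L/min
a-v O2 diff = 19.6 - 13.0 = 6.6 mL/dL
VO2 = CO * (CaO2-CvO2) * 10 dL/L
VO2 = 4.68 * 6.6 * 10
VO2 = 308.9 mL/min


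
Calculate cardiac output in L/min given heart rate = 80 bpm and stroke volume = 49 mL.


CO = HR * SV
CO = 80 * 49 / 1000
CO = 3.92 L/min


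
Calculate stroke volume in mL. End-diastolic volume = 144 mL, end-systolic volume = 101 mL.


SV = EDV - ESV
SV = 144 - 101
SV = 43 mL


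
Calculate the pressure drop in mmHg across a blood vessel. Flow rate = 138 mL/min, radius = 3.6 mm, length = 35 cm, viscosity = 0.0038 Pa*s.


dP = 8*mu*L*Q / (pi*r^4)
Q = 138 mL/min = 2.3e-06 m^3/s
dP = 46.3777 Pa = 46.3777 / 133.322 mmHg = 0.3479 mmHg


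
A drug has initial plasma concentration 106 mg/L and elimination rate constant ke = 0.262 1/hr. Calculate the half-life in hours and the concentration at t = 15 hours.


t_half = ln(2) / ke = 0.693147 / 0.262 = 2.646 hr
C(t) = C0 * exp(-ke*t) = 106 * exp(-0.262*15)
C(15) = 2.082 mg/L


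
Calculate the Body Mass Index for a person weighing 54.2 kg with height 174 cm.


BMI = weight / height^2
height = 174 cm = 1.74 m
BMI = 54.2 / 1.74^2
BMI = 17.9 kg/m^2


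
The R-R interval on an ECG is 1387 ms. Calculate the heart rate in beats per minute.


HR = 60 / RR_interval(s)
RR = 1387 ms = 1.387 s
HR = 60 / 1.387 = 43.26 bpm


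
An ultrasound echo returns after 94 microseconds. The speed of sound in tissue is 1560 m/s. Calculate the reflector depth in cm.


depth = c * t / 2
t = 94 us = 9.4000e-05 s
depth = 1560 * 9.4000e-05 / 2
depth = 0.07332 m = 7.332 cm


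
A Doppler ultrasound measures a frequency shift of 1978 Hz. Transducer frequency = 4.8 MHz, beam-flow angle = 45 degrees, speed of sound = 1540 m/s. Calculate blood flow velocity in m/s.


v = fd * c / (2 * f0 * cos(theta))
v = 1978 * 1540 / (2 * 4.8000e+06 * cos(45))
v = 0.4487 m/s


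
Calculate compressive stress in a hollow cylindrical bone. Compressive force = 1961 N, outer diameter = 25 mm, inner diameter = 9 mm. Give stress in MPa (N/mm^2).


A = pi*(r_o^2 - r_i^2)
r_o = 12.5 mm, r_i = 4.5 mm
A = 427.257 mm^2
sigma = F/A = 1961 / 427.257
sigma = 4.59 MPa


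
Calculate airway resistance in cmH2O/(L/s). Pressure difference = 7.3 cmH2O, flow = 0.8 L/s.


R = dP / flow
R = 7.3 / 0.8
R = 9.125 cmH2O/(L/s)
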